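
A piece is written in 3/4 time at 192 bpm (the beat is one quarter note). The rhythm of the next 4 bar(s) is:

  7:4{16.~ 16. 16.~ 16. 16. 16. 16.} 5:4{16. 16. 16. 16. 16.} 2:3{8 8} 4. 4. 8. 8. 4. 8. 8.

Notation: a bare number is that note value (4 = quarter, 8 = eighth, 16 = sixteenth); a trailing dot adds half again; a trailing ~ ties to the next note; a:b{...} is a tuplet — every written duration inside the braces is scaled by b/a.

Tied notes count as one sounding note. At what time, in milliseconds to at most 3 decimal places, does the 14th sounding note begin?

note 14 onset = 6b = 1875.0ms

1. 0.0ms @ 0 + 133.929ms (3/7)
2. 133.929ms @ 3/7 + 133.929ms (3/7)
3. 267.857ms @ 6/7 + 66.964ms (3/14)
4. 334.821ms @ 15/14 + 66.964ms (3/14)
5. 401.786ms @ 9/7 + 66.964ms (3/14)
6. 468.75ms @ 3/2 + 93.75ms (3/10)
7. 562.5ms @ 9/5 + 93.75ms (3/10)
8. 656.25ms @ 21/10 + 93.75ms (3/10)
9. 750.0ms @ 12/5 + 93.75ms (3/10)
10. 843.75ms @ 27/10 + 93.75ms (3/10)
11. 937.5ms @ 3 + 234.375ms (3/4)
12. 1171.875ms @ 15/4 + 234.375ms (3/4)
13. 1406.25ms @ 9/2 + 468.75ms (3/2)
14. 1875.0ms @ 6 + 468.75ms (3/2)
15. 2343.75ms @ 15/2 + 234.375ms (3/4)
16. 2578.125ms @ 33/4 + 234.375ms (3/4)
17. 2812.5ms @ 9 + 468.75ms (3/2)
18. 3281.25ms @ 21/2 + 234.375ms (3/4)
19. 3515.625ms @ 45/4 + 234.375ms (3/4)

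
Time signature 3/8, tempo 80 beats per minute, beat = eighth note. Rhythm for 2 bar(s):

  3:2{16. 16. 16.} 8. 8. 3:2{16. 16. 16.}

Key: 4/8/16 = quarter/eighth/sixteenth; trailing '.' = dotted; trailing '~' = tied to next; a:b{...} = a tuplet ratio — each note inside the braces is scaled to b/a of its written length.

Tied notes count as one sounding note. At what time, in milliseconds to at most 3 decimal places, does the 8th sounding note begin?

note 8 onset = 11/2b = 4125.0ms

1. 0.0ms @ 0 + 375.0ms (1/2)
2. 375.0ms @ 1/2 + 375.0ms (1/2)
3. 750.0ms @ 1 + 375.0ms (1/2)
4. 1125.0ms @ 3/2 + 1125.0ms (3/2)
5. 2250.0ms @ 3 + 1125.0ms (3/2)
6. 3375.0ms @ 9/2 + 375.0ms (1/2)
7. 3750.0ms @ 5 + 375.0ms (1/2)
8. 4125.0ms @ 11/2 + 375.0ms (1/2)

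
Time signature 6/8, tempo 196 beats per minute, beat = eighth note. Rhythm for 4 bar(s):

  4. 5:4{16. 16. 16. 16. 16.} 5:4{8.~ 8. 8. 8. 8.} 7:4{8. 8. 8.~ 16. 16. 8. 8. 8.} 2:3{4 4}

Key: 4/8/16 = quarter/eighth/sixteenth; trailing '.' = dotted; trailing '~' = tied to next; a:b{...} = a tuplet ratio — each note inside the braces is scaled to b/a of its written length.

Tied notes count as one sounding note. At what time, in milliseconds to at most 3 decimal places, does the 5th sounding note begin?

1. 0.0ms @ 0 + 918.367ms (3)
2. 918.367ms @ 3 + 183.673ms (3/5)
3. 1102.041ms @ 18/5 + 183.673ms (3/5)
4. 1285.714ms @ 21/5 + 183.673ms (3/5)
5. 1469.388ms @ 24/5 + 183.673ms (3/5)
6. 1653.061ms @ 27/5 + 183.673ms (3/5)
7. 1836.735ms @ 6 + 734.694ms (12/5)
8. 2571.429ms @ 42/5 + 367.347ms (6/5)
9. 2938.776ms @ 48/5 + 367.347ms (6/5)
10. 3306.122ms @ 54/5 + 367.347ms (6/5)
11. 3673.469ms @ 12 + 262.391ms (6/7)
12. 3935.86ms @ 90/7 + 262.391ms (6/7)
13. 4198.251ms @ 96/7 + 393.586ms (9/7)
14. 4591.837ms @ 15 + 131.195ms (3/7)
15. 4723.032ms @ 108/7 + 262.391ms (6/7)
16. 4985.423ms @ 114/7 + 262.391ms (6/7)
17. 5247.813ms @ 120/7 + 262.391ms (6/7)
18. 5510.204ms @ 18 + 918.367ms (3)
19. 6428.571ms @ 21 + 918.367ms (3)

note 5 onset = 24/5b = 1469.388ms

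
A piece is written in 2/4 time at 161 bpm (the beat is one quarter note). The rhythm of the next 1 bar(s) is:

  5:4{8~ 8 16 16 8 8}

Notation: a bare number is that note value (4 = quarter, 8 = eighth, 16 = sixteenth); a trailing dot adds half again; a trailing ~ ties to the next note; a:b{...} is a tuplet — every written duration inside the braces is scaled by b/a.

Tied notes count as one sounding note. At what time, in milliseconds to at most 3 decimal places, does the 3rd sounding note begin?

1. 0.0ms @ 0 + 298.137ms (4/5)
2. 298.137ms @ 4/5 + 74.534ms (1/5)
3. 372.671ms @ 1 + 74.534ms (1/5)
4. 447.205ms @ 6/5 + 149.068ms (2/5)
5. 596.273ms @ 8/5 + 149.068ms (2/5)

note 3 onset = 1b = 372.671ms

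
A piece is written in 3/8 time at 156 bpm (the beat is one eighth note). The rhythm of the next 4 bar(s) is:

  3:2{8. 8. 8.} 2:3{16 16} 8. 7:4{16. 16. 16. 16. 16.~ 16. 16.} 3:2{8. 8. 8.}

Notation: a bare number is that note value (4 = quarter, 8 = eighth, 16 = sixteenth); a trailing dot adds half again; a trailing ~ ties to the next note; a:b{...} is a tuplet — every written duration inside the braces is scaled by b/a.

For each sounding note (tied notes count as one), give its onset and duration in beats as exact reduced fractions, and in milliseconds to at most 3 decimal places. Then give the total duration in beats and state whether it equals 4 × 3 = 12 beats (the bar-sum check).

1) 0.0ms=0b +384.615ms=1b
2) 384.615ms=1b +384.615ms=1b
3) 769.231ms=2b +384.615ms=1b
4) 1153.846ms=3b +288.462ms=3/4b
5) 1442.308ms=15/4b +288.462ms=3/4b
6) 1730.769ms=9/2b +576.923ms=3/2b
7) 2307.692ms=6b +164.835ms=3/7b
8) 2472.527ms=45/7b +164.835ms=3/7b
9) 2637.363ms=48/7b +164.835ms=3/7b
10) 2802.198ms=51/7b +164.835ms=3/7b
11) 2967.033ms=54/7b +329.67ms=6/7b
12) 3296.703ms=60/7b +164.835ms=3/7b
13) 3461.538ms=9b +384.615ms=1b
14) 3846.154ms=10b +384.615ms=1b
15) 4230.769ms=11b +384.615ms=1b
Σ=12b of 12 (156bpm 3/8) — PASS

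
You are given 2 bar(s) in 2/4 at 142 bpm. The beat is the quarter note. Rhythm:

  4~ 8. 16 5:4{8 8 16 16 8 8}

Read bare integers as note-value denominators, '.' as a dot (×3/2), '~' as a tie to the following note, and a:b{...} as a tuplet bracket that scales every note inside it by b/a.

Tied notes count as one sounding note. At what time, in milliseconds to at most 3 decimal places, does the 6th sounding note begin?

note 6 onset = 3b = 1267.606ms

1. 0.0ms @ 0 + 739.437ms (7/4)
2. 739.437ms @ 7/4 + 105.634ms (1/4)
3. 845.07ms @ 2 + 169.014ms (2/5)
4. 1014.085ms @ 12/5 + 169.014ms (2/5)
5. 1183.099ms @ 14/5 + 84.507ms (1/5)
6. 1267.606ms @ 3 + 84.507ms (1/5)
7. 1352.113ms @ 16/5 + 169.014ms (2/5)
8. 1521.127ms @ 18/5 + 169.014ms (2/5)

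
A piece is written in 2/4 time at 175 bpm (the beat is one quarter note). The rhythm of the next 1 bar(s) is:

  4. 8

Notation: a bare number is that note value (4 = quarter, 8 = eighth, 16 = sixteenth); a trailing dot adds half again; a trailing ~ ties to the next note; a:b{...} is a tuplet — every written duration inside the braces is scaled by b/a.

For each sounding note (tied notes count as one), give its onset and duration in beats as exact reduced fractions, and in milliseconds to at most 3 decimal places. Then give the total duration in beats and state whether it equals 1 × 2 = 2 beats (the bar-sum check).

1) 0.0ms=0b +514.286ms=3/2b
2) 514.286ms=3/2b +171.429ms=1/2b
Σ=2b of 2 (175bpm 2/4) — PASS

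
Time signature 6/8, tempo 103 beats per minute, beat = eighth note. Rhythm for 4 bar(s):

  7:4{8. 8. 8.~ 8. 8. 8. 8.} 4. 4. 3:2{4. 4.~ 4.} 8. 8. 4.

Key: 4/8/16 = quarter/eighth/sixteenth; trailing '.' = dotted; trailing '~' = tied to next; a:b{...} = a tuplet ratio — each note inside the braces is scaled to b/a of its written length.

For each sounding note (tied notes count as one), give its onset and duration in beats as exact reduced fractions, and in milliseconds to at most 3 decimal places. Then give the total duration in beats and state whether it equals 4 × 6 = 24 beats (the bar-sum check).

1) 0.0ms=0b +499.307ms=6/7b
2) 499.307ms=6/7b +499.307ms=6/7b
3) 998.613ms=12/7b +998.613ms=12/7b
4) 1997.226ms=24/7b +499.307ms=6/7b
5) 2496.533ms=30/7b +499.307ms=6/7b
6) 2995.839ms=36/7b +499.307ms=6/7b
7) 3495.146ms=6b +1747.573ms=3b
8) 5242.718ms=9b +1747.573ms=3b
9) 6990.291ms=12b +1165.049ms=2b
10) 8155.34ms=14b +2330.097ms=4b
11) 10485.437ms=18b +873.786ms=3/2b
12) 11359.223ms=39/2b +873.786ms=3/2b
13) 12233.01ms=21b +1747.573ms=3b
Σ=24b of 24 (103bpm 6/8) — PASS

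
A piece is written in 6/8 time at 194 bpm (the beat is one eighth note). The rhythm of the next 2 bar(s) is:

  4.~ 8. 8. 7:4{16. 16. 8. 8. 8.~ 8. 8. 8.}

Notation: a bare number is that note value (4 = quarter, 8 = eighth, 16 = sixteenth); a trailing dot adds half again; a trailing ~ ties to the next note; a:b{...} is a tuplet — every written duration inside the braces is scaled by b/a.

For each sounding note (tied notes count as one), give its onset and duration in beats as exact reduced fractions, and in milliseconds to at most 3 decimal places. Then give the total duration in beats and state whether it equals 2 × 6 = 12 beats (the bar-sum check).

1) 0.0ms=0b +1391.753ms=9/2b
2) 1391.753ms=9/2b +463.918ms=3/2b
3) 1855.67ms=6b +132.548ms=3/7b
4) 1988.218ms=45/7b +132.548ms=3/7b
5) 2120.766ms=48/7b +265.096ms=6/7b
6) 2385.862ms=54/7b +265.096ms=6/7b
7) 2650.957ms=60/7b +530.191ms=12/7b
8) 3181.149ms=72/7b +265.096ms=6/7b
9) 3446.244ms=78/7b +265.096ms=6/7b
Σ=12b of 12 (194bpm 6/8) — PASS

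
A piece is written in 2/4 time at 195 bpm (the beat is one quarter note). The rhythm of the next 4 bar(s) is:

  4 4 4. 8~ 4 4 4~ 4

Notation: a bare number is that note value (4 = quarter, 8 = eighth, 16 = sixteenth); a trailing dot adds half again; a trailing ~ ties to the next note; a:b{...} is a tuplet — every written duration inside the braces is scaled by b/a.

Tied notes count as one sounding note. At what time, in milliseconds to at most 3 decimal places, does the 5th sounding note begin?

note 5 onset = 5b = 1538.462ms

1. 0.0ms @ 0 + 307.692ms (1)
2. 307.692ms @ 1 + 307.692ms (1)
3. 615.385ms @ 2 + 461.538ms (3/2)
4. 1076.923ms @ 7/2 + 461.538ms (3/2)
5. 1538.462ms @ 5 + 307.692ms (1)
6. 1846.154ms @ 6 + 615.385ms (2)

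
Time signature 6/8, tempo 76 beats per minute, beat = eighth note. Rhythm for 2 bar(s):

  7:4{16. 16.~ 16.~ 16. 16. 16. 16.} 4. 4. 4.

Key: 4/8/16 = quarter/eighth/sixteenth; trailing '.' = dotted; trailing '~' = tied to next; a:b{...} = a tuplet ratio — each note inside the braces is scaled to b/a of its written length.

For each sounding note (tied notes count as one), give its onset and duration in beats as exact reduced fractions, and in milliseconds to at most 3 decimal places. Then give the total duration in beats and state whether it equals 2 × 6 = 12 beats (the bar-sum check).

1) 0.0ms=0b +338.346ms=3/7b
2) 338.346ms=3/7b +1015.038ms=9/7b
3) 1353.383ms=12/7b +338.346ms=3/7b
4) 1691.729ms=15/7b +338.346ms=3/7b
5) 2030.075ms=18/7b +338.346ms=3/7b
6) 2368.421ms=3b +2368.421ms=3b
7) 4736.842ms=6b +2368.421ms=3b
8) 7105.263ms=9b +2368.421ms=3b
Σ=12b of 12 (76bpm 6/8) — PASS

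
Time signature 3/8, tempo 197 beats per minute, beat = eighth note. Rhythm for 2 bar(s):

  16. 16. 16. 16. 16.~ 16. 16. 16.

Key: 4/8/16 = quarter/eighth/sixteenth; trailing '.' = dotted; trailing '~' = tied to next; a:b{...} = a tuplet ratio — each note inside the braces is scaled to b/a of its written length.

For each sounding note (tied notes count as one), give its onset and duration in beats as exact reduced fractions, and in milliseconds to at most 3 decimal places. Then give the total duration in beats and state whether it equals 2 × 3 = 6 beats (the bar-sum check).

1) 0.0ms=0b +228.426ms=3/4b
2) 228.426ms=3/4b +228.426ms=3/4b
3) 456.853ms=3/2b +228.426ms=3/4b
4) 685.279ms=9/4b +228.426ms=3/4b
5) 913.706ms=3b +456.853ms=3/2b
6) 1370.558ms=9/2b +228.426ms=3/4b
7) 1598.985ms=21/4b +228.426ms=3/4b
Σ=6b of 6 (197bpm 3/8) — PASS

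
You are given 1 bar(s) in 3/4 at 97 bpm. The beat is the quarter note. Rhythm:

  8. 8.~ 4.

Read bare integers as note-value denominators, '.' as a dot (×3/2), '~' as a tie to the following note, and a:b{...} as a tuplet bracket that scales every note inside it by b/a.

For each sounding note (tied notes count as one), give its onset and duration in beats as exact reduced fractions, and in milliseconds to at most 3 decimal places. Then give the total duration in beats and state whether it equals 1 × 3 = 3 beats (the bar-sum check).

1) 0.0ms=0b +463.918ms=3/4b
2) 463.918ms=3/4b +1391.753ms=9/4b
Σ=3b of 3 (97bpm 3/4) — PASS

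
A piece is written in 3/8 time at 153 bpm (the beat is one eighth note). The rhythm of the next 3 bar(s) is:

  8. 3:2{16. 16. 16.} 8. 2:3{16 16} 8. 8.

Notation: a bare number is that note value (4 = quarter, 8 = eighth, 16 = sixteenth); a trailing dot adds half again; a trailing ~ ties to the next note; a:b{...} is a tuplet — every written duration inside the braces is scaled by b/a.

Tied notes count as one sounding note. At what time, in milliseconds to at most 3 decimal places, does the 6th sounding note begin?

note 6 onset = 9/2b = 1764.706ms

1. 0.0ms @ 0 + 588.235ms (3/2)
2. 588.235ms @ 3/2 + 196.078ms (1/2)
3. 784.314ms @ 2 + 196.078ms (1/2)
4. 980.392ms @ 5/2 + 196.078ms (1/2)
5. 1176.471ms @ 3 + 588.235ms (3/2)
6. 1764.706ms @ 9/2 + 294.118ms (3/4)
7. 2058.824ms @ 21/4 + 294.118ms (3/4)
8. 2352.941ms @ 6 + 588.235ms (3/2)
9. 2941.176ms @ 15/2 + 588.235ms (3/2)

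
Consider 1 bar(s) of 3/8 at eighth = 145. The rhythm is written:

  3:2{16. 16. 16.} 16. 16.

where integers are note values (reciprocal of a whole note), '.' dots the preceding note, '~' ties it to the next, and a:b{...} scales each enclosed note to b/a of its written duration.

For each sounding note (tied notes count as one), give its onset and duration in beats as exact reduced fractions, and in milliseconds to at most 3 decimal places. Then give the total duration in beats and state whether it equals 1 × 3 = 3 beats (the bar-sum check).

1) 0.0ms=0b +206.897ms=1/2b
2) 206.897ms=1/2b +206.897ms=1/2b
3) 413.793ms=1b +206.897ms=1/2b
4) 620.69ms=3/2b +310.345ms=3/4b
5) 931.034ms=9/4b +310.345ms=3/4b
Σ=3b of 3 (145bpm 3/8) — PASS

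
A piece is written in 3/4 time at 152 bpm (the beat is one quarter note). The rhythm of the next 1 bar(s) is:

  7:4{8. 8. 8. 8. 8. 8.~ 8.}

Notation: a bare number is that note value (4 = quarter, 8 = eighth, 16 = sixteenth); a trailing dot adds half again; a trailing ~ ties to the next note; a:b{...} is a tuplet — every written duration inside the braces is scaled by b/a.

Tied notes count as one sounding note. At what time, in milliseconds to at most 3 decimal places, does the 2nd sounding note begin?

1. 0.0ms @ 0 + 169.173ms (3/7)
2. 169.173ms @ 3/7 + 169.173ms (3/7)
3. 338.346ms @ 6/7 + 169.173ms (3/7)
4. 507.519ms @ 9/7 + 169.173ms (3/7)
5. 676.692ms @ 12/7 + 169.173ms (3/7)
6. 845.865ms @ 15/7 + 338.346ms (6/7)

note 2 onset = 3/7b = 169.173ms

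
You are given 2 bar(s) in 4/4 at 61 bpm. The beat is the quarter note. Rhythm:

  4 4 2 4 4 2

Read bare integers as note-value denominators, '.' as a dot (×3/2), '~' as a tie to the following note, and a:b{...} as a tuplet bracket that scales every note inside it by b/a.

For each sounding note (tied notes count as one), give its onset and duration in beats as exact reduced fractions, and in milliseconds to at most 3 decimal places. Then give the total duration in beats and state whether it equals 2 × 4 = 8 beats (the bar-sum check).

1) 0.0ms=0b +983.607ms=1b
2) 983.607ms=1b +983.607ms=1b
3) 1967.213ms=2b +1967.213ms=2b
4) 3934.426ms=4b +983.607ms=1b
5) 4918.033ms=5b +983.607ms=1b
6) 5901.639ms=6b +1967.213ms=2b
Σ=8b of 8 (61bpm 4/4) — PASS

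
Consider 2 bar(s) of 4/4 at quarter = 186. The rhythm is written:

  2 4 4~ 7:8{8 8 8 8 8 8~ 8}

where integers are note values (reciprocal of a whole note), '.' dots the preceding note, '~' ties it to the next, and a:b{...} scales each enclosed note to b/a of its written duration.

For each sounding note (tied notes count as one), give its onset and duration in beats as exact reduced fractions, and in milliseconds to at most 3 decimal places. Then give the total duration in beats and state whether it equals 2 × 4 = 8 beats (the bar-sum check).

1) 0.0ms=0b +645.161ms=2b
2) 645.161ms=2b +322.581ms=1b
3) 967.742ms=3b +506.912ms=11/7b
4) 1474.654ms=32/7b +184.332ms=4/7b
5) 1658.986ms=36/7b +184.332ms=4/7b
6) 1843.318ms=40/7b +184.332ms=4/7b
7) 2027.65ms=44/7b +184.332ms=4/7b
8) 2211.982ms=48/7b +368.664ms=8/7b
Σ=8b of 8 (186bpm 4/4) — PASS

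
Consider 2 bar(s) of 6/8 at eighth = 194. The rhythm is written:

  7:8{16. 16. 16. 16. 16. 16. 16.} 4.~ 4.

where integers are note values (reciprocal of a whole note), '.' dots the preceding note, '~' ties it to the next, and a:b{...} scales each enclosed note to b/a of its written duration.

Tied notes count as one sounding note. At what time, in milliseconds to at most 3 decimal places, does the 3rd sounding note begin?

note 3 onset = 12/7b = 530.191ms

1. 0.0ms @ 0 + 265.096ms (6/7)
2. 265.096ms @ 6/7 + 265.096ms (6/7)
3. 530.191ms @ 12/7 + 265.096ms (6/7)
4. 795.287ms @ 18/7 + 265.096ms (6/7)
5. 1060.383ms @ 24/7 + 265.096ms (6/7)
6. 1325.479ms @ 30/7 + 265.096ms (6/7)
7. 1590.574ms @ 36/7 + 265.096ms (6/7)
8. 1855.67ms @ 6 + 1855.67ms (6)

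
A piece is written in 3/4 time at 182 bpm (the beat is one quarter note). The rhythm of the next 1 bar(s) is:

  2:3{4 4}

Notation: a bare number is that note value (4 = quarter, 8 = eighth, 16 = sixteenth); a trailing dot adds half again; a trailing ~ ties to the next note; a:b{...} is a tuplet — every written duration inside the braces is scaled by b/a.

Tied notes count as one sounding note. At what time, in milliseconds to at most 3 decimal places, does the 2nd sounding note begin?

1. 0.0ms @ 0 + 494.505ms (3/2)
2. 494.505ms @ 3/2 + 494.505ms (3/2)

note 2 onset = 3/2b = 494.505ms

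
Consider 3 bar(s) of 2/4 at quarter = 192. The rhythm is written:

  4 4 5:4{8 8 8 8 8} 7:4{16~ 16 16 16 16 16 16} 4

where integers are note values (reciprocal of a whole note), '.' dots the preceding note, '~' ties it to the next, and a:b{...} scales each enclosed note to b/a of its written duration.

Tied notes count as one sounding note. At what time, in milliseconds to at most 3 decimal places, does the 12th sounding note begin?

1. 0.0ms @ 0 + 312.5ms (1)
2. 312.5ms @ 1 + 312.5ms (1)
3. 625.0ms @ 2 + 125.0ms (2/5)
4. 750.0ms @ 12/5 + 125.0ms (2/5)
5. 875.0ms @ 14/5 + 125.0ms (2/5)
6. 1000.0ms @ 16/5 + 125.0ms (2/5)
7. 1125.0ms @ 18/5 + 125.0ms (2/5)
8. 1250.0ms @ 4 + 89.286ms (2/7)
9. 1339.286ms @ 30/7 + 44.643ms (1/7)
10. 1383.929ms @ 31/7 + 44.643ms (1/7)
11. 1428.571ms @ 32/7 + 44.643ms (1/7)
12. 1473.214ms @ 33/7 + 44.643ms (1/7)
13. 1517.857ms @ 34/7 + 44.643ms (1/7)
14. 1562.5ms @ 5 + 312.5ms (1)

note 12 onset = 33/7b = 1473.214ms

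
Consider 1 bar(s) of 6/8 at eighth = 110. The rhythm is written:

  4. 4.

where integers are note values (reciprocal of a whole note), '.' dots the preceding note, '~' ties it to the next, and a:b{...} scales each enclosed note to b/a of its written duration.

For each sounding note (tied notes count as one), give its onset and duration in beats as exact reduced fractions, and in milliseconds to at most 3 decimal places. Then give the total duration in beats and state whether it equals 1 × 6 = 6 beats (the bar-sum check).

1) 0.0ms=0b +1636.364ms=3b
2) 1636.364ms=3b +1636.364ms=3b
Σ=6b of 6 (110bpm 6/8) — PASS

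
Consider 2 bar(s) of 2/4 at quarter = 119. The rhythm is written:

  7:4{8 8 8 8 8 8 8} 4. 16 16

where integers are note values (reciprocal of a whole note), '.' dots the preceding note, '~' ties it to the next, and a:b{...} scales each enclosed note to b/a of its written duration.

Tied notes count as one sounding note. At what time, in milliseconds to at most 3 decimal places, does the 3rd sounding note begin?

1. 0.0ms @ 0 + 144.058ms (2/7)
2. 144.058ms @ 2/7 + 144.058ms (2/7)
3. 288.115ms @ 4/7 + 144.058ms (2/7)
4. 432.173ms @ 6/7 + 144.058ms (2/7)
5. 576.23ms @ 8/7 + 144.058ms (2/7)
6. 720.288ms @ 10/7 + 144.058ms (2/7)
7. 864.346ms @ 12/7 + 144.058ms (2/7)
8. 1008.403ms @ 2 + 756.303ms (3/2)
9. 1764.706ms @ 7/2 + 126.05ms (1/4)
10. 1890.756ms @ 15/4 + 126.05ms (1/4)

note 3 onset = 4/7b = 288.115ms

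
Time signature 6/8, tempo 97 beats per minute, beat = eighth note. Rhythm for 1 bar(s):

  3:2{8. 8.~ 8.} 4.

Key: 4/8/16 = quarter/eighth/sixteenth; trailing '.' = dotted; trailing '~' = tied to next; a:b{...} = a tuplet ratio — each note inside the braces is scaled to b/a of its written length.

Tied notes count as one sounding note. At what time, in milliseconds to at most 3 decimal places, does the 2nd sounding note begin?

1. 0.0ms @ 0 + 618.557ms (1)
2. 618.557ms @ 1 + 1237.113ms (2)
3. 1855.67ms @ 3 + 1855.67ms (3)

note 2 onset = 1b = 618.557ms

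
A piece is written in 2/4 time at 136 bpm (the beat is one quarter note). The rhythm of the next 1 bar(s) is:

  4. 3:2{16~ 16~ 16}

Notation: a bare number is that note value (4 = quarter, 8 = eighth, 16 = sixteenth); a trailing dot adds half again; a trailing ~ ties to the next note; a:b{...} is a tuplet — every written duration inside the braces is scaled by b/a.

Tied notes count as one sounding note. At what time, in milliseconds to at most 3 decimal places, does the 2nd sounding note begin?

1. 0.0ms @ 0 + 661.765ms (3/2)
2. 661.765ms @ 3/2 + 220.588ms (1/2)

note 2 onset = 3/2b = 661.765ms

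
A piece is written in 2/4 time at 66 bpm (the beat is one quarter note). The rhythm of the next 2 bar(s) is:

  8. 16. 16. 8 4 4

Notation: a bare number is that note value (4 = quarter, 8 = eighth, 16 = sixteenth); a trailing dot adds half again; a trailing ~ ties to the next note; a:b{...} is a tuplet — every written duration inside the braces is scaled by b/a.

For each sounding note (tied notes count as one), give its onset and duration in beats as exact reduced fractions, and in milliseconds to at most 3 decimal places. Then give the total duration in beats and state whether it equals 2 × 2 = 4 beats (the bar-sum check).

1) 0.0ms=0b +681.818ms=3/4b
2) 681.818ms=3/4b +340.909ms=3/8b
3) 1022.727ms=9/8b +340.909ms=3/8b
4) 1363.636ms=3/2b +454.545ms=1/2b
5) 1818.182ms=2b +909.091ms=1b
6) 2727.273ms=3b +909.091ms=1b
Σ=4b of 4 (66bpm 2/4) — PASS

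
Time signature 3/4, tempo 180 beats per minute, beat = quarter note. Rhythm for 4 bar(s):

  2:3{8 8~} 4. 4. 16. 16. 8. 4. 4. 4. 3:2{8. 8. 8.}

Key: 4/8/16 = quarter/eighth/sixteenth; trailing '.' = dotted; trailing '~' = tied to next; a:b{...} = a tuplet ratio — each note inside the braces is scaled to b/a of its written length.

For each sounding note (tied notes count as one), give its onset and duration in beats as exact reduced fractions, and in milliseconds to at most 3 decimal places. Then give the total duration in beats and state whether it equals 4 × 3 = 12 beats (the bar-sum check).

1) 0.0ms=0b +250.0ms=3/4b
2) 250.0ms=3/4b +750.0ms=9/4b
3) 1000.0ms=3b +500.0ms=3/2b
4) 1500.0ms=9/2b +125.0ms=3/8b
5) 1625.0ms=39/8b +125.0ms=3/8b
6) 1750.0ms=21/4b +250.0ms=3/4b
7) 2000.0ms=6b +500.0ms=3/2b
8) 2500.0ms=15/2b +500.0ms=3/2b
9) 3000.0ms=9b +500.0ms=3/2b
10) 3500.0ms=21/2b +166.667ms=1/2b
11) 3666.667ms=11b +166.667ms=1/2b
12) 3833.333ms=23/2b +166.667ms=1/2b
Σ=12b of 12 (180bpm 3/4) — PASS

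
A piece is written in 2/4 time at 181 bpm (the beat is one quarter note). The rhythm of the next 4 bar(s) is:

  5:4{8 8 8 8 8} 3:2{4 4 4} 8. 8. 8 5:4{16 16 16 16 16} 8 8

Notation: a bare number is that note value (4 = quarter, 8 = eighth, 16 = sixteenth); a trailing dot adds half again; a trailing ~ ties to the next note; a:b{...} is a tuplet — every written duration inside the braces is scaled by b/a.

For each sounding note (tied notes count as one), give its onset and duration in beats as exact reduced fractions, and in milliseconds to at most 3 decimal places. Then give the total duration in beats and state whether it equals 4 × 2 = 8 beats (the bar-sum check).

1) 0.0ms=0b +132.597ms=2/5b
2) 132.597ms=2/5b +132.597ms=2/5b
3) 265.193ms=4/5b +132.597ms=2/5b
4) 397.79ms=6/5b +132.597ms=2/5b
5) 530.387ms=8/5b +132.597ms=2/5b
6) 662.983ms=2b +220.994ms=2/3b
7) 883.978ms=8/3b +220.994ms=2/3b
8) 1104.972ms=10/3b +220.994ms=2/3b
9) 1325.967ms=4b +248.619ms=3/4b
10) 1574.586ms=19/4b +248.619ms=3/4b
11) 1823.204ms=11/2b +165.746ms=1/2b
12) 1988.95ms=6b +66.298ms=1/5b
13) 2055.249ms=31/5b +66.298ms=1/5b
14) 2121.547ms=32/5b +66.298ms=1/5b
15) 2187.845ms=33/5b +66.298ms=1/5b
16) 2254.144ms=34/5b +66.298ms=1/5b
17) 2320.442ms=7b +165.746ms=1/2b
18) 2486.188ms=15/2b +165.746ms=1/2b
Σ=8b of 8 (181bpm 2/4) — PASS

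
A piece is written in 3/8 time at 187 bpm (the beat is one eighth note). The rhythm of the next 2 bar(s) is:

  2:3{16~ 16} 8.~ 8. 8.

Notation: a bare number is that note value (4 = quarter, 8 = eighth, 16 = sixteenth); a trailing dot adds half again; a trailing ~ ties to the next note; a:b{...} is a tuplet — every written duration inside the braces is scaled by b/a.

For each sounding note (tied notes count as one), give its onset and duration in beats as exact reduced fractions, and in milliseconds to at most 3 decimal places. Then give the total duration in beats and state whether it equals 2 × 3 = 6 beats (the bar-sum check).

1) 0.0ms=0b +481.283ms=3/2b
2) 481.283ms=3/2b +962.567ms=3b
3) 1443.85ms=9/2b +481.283ms=3/2b
Σ=6b of 6 (187bpm 3/8) — PASS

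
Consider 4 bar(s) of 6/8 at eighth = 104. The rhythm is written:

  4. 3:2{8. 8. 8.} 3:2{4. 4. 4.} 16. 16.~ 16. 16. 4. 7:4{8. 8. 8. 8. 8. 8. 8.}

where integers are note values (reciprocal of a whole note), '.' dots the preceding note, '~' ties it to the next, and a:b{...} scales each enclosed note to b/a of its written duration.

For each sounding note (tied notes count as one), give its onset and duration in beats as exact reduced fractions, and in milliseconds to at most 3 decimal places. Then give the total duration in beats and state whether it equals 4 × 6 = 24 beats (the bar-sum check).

1) 0.0ms=0b +1730.769ms=3b
2) 1730.769ms=3b +576.923ms=1b
3) 2307.692ms=4b +576.923ms=1b
4) 2884.615ms=5b +576.923ms=1b
5) 3461.538ms=6b +1153.846ms=2b
6) 4615.385ms=8b +1153.846ms=2b
7) 5769.231ms=10b +1153.846ms=2b
8) 6923.077ms=12b +432.692ms=3/4b
9) 7355.769ms=51/4b +865.385ms=3/2b
10) 8221.154ms=57/4b +432.692ms=3/4b
11) 8653.846ms=15b +1730.769ms=3b
12) 10384.615ms=18b +494.505ms=6/7b
13) 10879.121ms=132/7b +494.505ms=6/7b
14) 11373.626ms=138/7b +494.505ms=6/7b
15) 11868.132ms=144/7b +494.505ms=6/7b
16) 12362.637ms=150/7b +494.505ms=6/7b
17) 12857.143ms=156/7b +494.505ms=6/7b
18) 13351.648ms=162/7b +494.505ms=6/7b
Σ=24b of 24 (104bpm 6/8) — PASS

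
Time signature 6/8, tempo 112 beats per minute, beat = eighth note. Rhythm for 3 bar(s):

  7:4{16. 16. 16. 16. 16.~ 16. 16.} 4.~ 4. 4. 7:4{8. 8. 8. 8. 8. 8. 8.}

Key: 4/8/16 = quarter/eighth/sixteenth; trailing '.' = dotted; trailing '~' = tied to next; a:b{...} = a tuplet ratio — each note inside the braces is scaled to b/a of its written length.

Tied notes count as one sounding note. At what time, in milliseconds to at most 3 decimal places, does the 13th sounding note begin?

1. 0.0ms @ 0 + 229.592ms (3/7)
2. 229.592ms @ 3/7 + 229.592ms (3/7)
3. 459.184ms @ 6/7 + 229.592ms (3/7)
4. 688.776ms @ 9/7 + 229.592ms (3/7)
5. 918.367ms @ 12/7 + 459.184ms (6/7)
6. 1377.551ms @ 18/7 + 229.592ms (3/7)
7. 1607.143ms @ 3 + 3214.286ms (6)
8. 4821.429ms @ 9 + 1607.143ms (3)
9. 6428.571ms @ 12 + 459.184ms (6/7)
10. 6887.755ms @ 90/7 + 459.184ms (6/7)
11. 7346.939ms @ 96/7 + 459.184ms (6/7)
12. 7806.122ms @ 102/7 + 459.184ms (6/7)
13. 8265.306ms @ 108/7 + 459.184ms (6/7)
14. 8724.49ms @ 114/7 + 459.184ms (6/7)
15. 9183.673ms @ 120/7 + 459.184ms (6/7)

note 13 onset = 108/7b = 8265.306ms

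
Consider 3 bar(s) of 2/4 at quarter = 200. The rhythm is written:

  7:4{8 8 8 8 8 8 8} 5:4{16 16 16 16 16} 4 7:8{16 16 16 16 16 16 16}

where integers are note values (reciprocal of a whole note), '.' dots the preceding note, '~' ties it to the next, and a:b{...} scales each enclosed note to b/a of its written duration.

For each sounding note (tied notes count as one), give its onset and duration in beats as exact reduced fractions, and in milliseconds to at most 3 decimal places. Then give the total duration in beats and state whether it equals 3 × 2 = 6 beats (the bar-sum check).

1) 0.0ms=0b +85.714ms=2/7b
2) 85.714ms=2/7b +85.714ms=2/7b
3) 171.429ms=4/7b +85.714ms=2/7b
4) 257.143ms=6/7b +85.714ms=2/7b
5) 342.857ms=8/7b +85.714ms=2/7b
6) 428.571ms=10/7b +85.714ms=2/7b
7) 514.286ms=12/7b +85.714ms=2/7b
8) 600.0ms=2b +60.0ms=1/5b
9) 660.0ms=11/5b +60.0ms=1/5b
10) 720.0ms=12/5b +60.0ms=1/5b
11) 780.0ms=13/5b +60.0ms=1/5b
12) 840.0ms=14/5b +60.0ms=1/5b
13) 900.0ms=3b +300.0ms=1b
14) 1200.0ms=4b +85.714ms=2/7b
15) 1285.714ms=30/7b +85.714ms=2/7b
16) 1371.429ms=32/7b +85.714ms=2/7b
17) 1457.143ms=34/7b +85.714ms=2/7b
18) 1542.857ms=36/7b +85.714ms=2/7b
19) 1628.571ms=38/7b +85.714ms=2/7b
20) 1714.286ms=40/7b +85.714ms=2/7b
Σ=6b of 6 (200bpm 2/4) — PASS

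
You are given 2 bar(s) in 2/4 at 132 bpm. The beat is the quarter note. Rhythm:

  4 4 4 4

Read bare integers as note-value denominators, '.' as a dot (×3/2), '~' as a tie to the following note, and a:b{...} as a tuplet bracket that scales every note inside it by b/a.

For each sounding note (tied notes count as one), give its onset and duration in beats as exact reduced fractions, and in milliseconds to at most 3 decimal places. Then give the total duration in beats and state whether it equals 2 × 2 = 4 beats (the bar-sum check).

1) 0.0ms=0b +454.545ms=1b
2) 454.545ms=1b +454.545ms=1b
3) 909.091ms=2b +454.545ms=1b
4) 1363.636ms=3b +454.545ms=1b
Σ=4b of 4 (132bpm 2/4) — PASS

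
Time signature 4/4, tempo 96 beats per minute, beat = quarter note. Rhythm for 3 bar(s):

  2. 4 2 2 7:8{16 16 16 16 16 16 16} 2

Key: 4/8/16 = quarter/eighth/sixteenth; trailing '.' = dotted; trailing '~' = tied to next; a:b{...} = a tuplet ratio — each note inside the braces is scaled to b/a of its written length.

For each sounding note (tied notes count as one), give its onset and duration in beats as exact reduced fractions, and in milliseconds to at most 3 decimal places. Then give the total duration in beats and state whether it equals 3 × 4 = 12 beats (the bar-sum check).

1) 0.0ms=0b +1875.0ms=3b
2) 1875.0ms=3b +625.0ms=1b
3) 2500.0ms=4b +1250.0ms=2b
4) 3750.0ms=6b +1250.0ms=2b
5) 5000.0ms=8b +178.571ms=2/7b
6) 5178.571ms=58/7b +178.571ms=2/7b
7) 5357.143ms=60/7b +178.571ms=2/7b
8) 5535.714ms=62/7b +178.571ms=2/7b
9) 5714.286ms=64/7b +178.571ms=2/7b
10) 5892.857ms=66/7b +178.571ms=2/7b
11) 6071.429ms=68/7b +178.571ms=2/7b
12) 6250.0ms=10b +1250.0ms=2b
Σ=12b of 12 (96bpm 4/4) — PASS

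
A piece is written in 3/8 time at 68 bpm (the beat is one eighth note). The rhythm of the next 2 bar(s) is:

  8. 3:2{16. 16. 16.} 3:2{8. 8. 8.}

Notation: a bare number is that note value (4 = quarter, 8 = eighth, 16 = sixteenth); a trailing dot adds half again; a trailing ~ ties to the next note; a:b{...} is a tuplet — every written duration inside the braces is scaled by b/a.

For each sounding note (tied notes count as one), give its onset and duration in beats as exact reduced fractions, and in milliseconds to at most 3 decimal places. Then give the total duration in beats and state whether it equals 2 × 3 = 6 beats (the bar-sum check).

1) 0.0ms=0b +1323.529ms=3/2b
2) 1323.529ms=3/2b +441.176ms=1/2b
3) 1764.706ms=2b +441.176ms=1/2b
4) 2205.882ms=5/2b +441.176ms=1/2b
5) 2647.059ms=3b +882.353ms=1b
6) 3529.412ms=4b +882.353ms=1b
7) 4411.765ms=5b +882.353ms=1b
Σ=6b of 6 (68bpm 3/8) — PASS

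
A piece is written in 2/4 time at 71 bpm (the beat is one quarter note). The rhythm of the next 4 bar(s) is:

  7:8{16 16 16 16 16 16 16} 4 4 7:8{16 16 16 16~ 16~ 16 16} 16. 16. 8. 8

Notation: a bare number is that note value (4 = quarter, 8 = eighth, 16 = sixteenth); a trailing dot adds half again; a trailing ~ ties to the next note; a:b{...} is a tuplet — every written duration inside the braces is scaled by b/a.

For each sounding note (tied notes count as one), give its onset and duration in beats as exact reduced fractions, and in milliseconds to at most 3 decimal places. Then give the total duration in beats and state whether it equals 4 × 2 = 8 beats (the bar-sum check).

1) 0.0ms=0b +241.449ms=2/7b
2) 241.449ms=2/7b +241.449ms=2/7b
3) 482.897ms=4/7b +241.449ms=2/7b
4) 724.346ms=6/7b +241.449ms=2/7b
5) 965.795ms=8/7b +241.449ms=2/7b
6) 1207.243ms=10/7b +241.449ms=2/7b
7) 1448.692ms=12/7b +241.449ms=2/7b
8) 1690.141ms=2b +845.07ms=1b
9) 2535.211ms=3b +845.07ms=1b
10) 3380.282ms=4b +241.449ms=2/7b
11) 3621.73ms=30/7b +241.449ms=2/7b
12) 3863.179ms=32/7b +241.449ms=2/7b
13) 4104.628ms=34/7b +724.346ms=6/7b
14) 4828.974ms=40/7b +241.449ms=2/7b
15) 5070.423ms=6b +316.901ms=3/8b
16) 5387.324ms=51/8b +316.901ms=3/8b
17) 5704.225ms=27/4b +633.803ms=3/4b
18) 6338.028ms=15/2b +422.535ms=1/2b
Σ=8b of 8 (71bpm 2/4) — PASS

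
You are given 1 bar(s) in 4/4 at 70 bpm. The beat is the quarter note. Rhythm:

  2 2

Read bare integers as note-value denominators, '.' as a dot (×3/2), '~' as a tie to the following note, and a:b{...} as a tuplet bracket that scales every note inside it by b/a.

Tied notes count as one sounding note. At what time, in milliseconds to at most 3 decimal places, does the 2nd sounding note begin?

1. 0.0ms @ 0 + 1714.286ms (2)
2. 1714.286ms @ 2 + 1714.286ms (2)

note 2 onset = 2b = 1714.286ms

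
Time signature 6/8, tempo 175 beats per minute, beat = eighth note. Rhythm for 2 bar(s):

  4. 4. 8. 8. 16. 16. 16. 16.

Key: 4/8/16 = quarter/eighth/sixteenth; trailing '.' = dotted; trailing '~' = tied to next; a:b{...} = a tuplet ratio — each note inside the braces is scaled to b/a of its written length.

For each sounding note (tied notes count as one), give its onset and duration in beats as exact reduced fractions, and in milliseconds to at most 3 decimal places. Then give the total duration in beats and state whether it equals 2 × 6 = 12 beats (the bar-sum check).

1) 0.0ms=0b +1028.571ms=3b
2) 1028.571ms=3b +1028.571ms=3b
3) 2057.143ms=6b +514.286ms=3/2b
4) 2571.429ms=15/2b +514.286ms=3/2b
5) 3085.714ms=9b +257.143ms=3/4b
6) 3342.857ms=39/4b +257.143ms=3/4b
7) 3600.0ms=21/2b +257.143ms=3/4b
8) 3857.143ms=45/4b +257.143ms=3/4b
Σ=12b of 12 (175bpm 6/8) — PASS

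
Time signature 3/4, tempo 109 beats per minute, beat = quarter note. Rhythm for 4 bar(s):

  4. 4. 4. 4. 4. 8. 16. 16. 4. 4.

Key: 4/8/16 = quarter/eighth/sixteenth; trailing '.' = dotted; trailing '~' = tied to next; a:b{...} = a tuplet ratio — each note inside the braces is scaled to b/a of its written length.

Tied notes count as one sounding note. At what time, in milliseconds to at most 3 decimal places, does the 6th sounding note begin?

note 6 onset = 15/2b = 4128.44ms

1. 0.0ms @ 0 + 825.688ms (3/2)
2. 825.688ms @ 3/2 + 825.688ms (3/2)
3. 1651.376ms @ 3 + 825.688ms (3/2)
4. 2477.064ms @ 9/2 + 825.688ms (3/2)
5. 3302.752ms @ 6 + 825.688ms (3/2)
6. 4128.44ms @ 15/2 + 412.844ms (3/4)
7. 4541.284ms @ 33/4 + 206.422ms (3/8)
8. 4747.706ms @ 69/8 + 206.422ms (3/8)
9. 4954.128ms @ 9 + 825.688ms (3/2)
10. 5779.817ms @ 21/2 + 825.688ms (3/2)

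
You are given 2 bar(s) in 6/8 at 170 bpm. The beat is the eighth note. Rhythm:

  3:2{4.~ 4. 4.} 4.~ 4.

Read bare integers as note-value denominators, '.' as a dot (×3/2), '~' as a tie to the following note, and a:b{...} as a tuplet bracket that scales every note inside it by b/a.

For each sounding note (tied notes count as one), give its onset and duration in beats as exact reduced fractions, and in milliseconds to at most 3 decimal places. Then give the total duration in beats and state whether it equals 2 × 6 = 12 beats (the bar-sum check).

1) 0.0ms=0b +1411.765ms=4b
2) 1411.765ms=4b +705.882ms=2b
3) 2117.647ms=6b +2117.647ms=6b
Σ=12b of 12 (170bpm 6/8) — PASS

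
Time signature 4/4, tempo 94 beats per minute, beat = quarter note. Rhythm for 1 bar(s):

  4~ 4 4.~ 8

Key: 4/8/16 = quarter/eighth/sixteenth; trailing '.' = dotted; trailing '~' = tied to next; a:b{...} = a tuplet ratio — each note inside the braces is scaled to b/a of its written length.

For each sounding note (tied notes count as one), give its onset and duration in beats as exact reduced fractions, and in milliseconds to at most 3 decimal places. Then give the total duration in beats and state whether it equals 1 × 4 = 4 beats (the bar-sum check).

1) 0.0ms=0b +1276.596ms=2b
2) 1276.596ms=2b +1276.596ms=2b
Σ=4b of 4 (94bpm 4/4) — PASS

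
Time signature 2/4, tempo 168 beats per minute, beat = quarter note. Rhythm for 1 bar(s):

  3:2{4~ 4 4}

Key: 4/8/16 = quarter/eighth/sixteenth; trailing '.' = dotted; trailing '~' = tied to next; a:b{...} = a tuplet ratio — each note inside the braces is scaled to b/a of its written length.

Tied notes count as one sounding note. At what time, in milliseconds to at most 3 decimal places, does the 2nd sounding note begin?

note 2 onset = 4/3b = 476.19ms

1. 0.0ms @ 0 + 476.19ms (4/3)
2. 476.19ms @ 4/3 + 238.095ms (2/3)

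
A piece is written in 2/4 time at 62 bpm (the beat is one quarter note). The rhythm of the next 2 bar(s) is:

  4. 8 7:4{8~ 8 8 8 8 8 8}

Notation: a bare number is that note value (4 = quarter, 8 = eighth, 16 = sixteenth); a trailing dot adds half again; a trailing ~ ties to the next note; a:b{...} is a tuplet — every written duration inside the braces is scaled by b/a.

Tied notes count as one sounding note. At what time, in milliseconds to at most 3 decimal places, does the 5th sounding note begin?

1. 0.0ms @ 0 + 1451.613ms (3/2)
2. 1451.613ms @ 3/2 + 483.871ms (1/2)
3. 1935.484ms @ 2 + 552.995ms (4/7)
4. 2488.479ms @ 18/7 + 276.498ms (2/7)
5. 2764.977ms @ 20/7 + 276.498ms (2/7)
6. 3041.475ms @ 22/7 + 276.498ms (2/7)
7. 3317.972ms @ 24/7 + 276.498ms (2/7)
8. 3594.47ms @ 26/7 + 276.498ms (2/7)

note 5 onset = 20/7b = 2764.977ms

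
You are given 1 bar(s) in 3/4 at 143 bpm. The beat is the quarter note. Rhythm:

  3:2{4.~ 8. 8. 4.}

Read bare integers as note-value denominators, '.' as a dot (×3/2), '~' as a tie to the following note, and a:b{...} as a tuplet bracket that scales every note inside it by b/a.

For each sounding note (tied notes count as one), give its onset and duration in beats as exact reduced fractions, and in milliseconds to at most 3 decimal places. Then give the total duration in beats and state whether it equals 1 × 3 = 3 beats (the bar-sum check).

1) 0.0ms=0b +629.371ms=3/2b
2) 629.371ms=3/2b +209.79ms=1/2b
3) 839.161ms=2b +419.58ms=1b
Σ=3b of 3 (143bpm 3/4) — PASS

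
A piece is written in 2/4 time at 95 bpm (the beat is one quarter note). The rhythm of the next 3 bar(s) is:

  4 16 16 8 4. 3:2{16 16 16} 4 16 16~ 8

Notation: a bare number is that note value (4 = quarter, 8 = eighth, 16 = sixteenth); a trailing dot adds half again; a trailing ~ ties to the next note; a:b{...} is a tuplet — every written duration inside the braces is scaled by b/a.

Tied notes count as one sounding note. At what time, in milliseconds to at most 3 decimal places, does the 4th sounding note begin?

note 4 onset = 3/2b = 947.368ms

1. 0.0ms @ 0 + 631.579ms (1)
2. 631.579ms @ 1 + 157.895ms (1/4)
3. 789.474ms @ 5/4 + 157.895ms (1/4)
4. 947.368ms @ 3/2 + 315.789ms (1/2)
5. 1263.158ms @ 2 + 947.368ms (3/2)
6. 2210.526ms @ 7/2 + 105.263ms (1/6)
7. 2315.789ms @ 11/3 + 105.263ms (1/6)
8. 2421.053ms @ 23/6 + 105.263ms (1/6)
9. 2526.316ms @ 4 + 631.579ms (1)
10. 3157.895ms @ 5 + 157.895ms (1/4)
11. 3315.789ms @ 21/4 + 473.684ms (3/4)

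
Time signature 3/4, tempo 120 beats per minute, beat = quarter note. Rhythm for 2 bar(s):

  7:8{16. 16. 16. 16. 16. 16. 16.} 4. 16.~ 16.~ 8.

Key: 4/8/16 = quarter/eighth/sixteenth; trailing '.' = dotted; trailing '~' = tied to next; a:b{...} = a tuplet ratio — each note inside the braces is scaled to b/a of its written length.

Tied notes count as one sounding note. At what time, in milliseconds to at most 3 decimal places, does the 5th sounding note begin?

note 5 onset = 12/7b = 857.143ms

1. 0.0ms @ 0 + 214.286ms (3/7)
2. 214.286ms @ 3/7 + 214.286ms (3/7)
3. 428.571ms @ 6/7 + 214.286ms (3/7)
4. 642.857ms @ 9/7 + 214.286ms (3/7)
5. 857.143ms @ 12/7 + 214.286ms (3/7)
6. 1071.429ms @ 15/7 + 214.286ms (3/7)
7. 1285.714ms @ 18/7 + 214.286ms (3/7)
8. 1500.0ms @ 3 + 750.0ms (3/2)
9. 2250.0ms @ 9/2 + 750.0ms (3/2)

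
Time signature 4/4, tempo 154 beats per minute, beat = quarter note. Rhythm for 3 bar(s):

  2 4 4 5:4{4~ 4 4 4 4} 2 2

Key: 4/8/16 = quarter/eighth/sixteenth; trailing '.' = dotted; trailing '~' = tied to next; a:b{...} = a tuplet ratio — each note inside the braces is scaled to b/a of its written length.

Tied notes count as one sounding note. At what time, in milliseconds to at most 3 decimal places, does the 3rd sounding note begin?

1. 0.0ms @ 0 + 779.221ms (2)
2. 779.221ms @ 2 + 389.61ms (1)
3. 1168.831ms @ 3 + 389.61ms (1)
4. 1558.442ms @ 4 + 623.377ms (8/5)
5. 2181.818ms @ 28/5 + 311.688ms (4/5)
6. 2493.506ms @ 32/5 + 311.688ms (4/5)
7. 2805.195ms @ 36/5 + 311.688ms (4/5)
8. 3116.883ms @ 8 + 779.221ms (2)
9. 3896.104ms @ 10 + 779.221ms (2)

note 3 onset = 3b = 1168.831ms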